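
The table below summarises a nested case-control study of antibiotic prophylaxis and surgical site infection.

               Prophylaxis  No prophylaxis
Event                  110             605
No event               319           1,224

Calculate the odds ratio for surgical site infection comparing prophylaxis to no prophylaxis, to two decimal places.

Reading the table with exposure as columns: a = 110 (Prophylaxis, case), b = 319 (Prophylaxis, non-case), c = 605 (No prophylaxis, case), d = 1224.
OR = (a·d)/(b·c) = (110 × 1224) / (319 × 605) = 134640 / 192995 = 0.69763
Exposure is associated with lower odds of surgical site infection (OR = 0.70 < 1).

0.70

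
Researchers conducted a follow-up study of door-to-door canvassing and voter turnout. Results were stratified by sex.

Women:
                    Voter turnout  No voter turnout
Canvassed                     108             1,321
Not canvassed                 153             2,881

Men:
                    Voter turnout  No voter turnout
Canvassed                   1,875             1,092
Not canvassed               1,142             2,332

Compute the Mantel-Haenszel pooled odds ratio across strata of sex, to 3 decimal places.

3.133

OR_MH = Σ(aᵢdᵢ/nᵢ) / Σ(bᵢcᵢ/nᵢ), where nᵢ is the stratum total.
Stratum 1 (Women): n = 4463; a·d/n = 108·2881/4463 = 69.7172; b·c/n = 1321·153/4463 = 45.2864
Stratum 2 (Men): n = 6441; a·d/n = 1875·2332/6441 = 678.8542; b·c/n = 1092·1142/6441 = 193.6134
OR_MH = (69.7172 + 678.8542) / (45.2864 + 193.6134) = 748.5714 / 238.8998 = 3.13341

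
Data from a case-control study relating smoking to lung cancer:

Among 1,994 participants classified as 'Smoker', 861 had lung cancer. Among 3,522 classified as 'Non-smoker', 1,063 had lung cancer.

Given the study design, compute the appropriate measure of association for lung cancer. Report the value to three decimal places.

1.758

From the description: a = 861, b = 1133, c = 1063, d = 2459.
This is a case-control study: participants were sampled on outcome status, so risks in the source population cannot be estimated directly — relative risk is not valid here. The odds ratio is the appropriate measure.
OR = (a·d)/(b·c) = (861 × 2459) / (1133 × 1063) = 2117199 / 1204379 = 1.75792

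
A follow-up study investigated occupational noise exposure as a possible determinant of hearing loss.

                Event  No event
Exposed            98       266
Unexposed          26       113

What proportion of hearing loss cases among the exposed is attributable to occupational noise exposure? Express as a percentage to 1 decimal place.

30.5

Cells: a = 98, b = 266, c = 26, d = 113.
Risk in exposed = 98/364 = 0.26923; risk in unexposed = 26/139 = 0.18705.
RR = 0.26923/0.18705 = 1.43935
AR% = (RR − 1)/RR × 100 = (1.43935 − 1)/1.43935 × 100 = 30.5242%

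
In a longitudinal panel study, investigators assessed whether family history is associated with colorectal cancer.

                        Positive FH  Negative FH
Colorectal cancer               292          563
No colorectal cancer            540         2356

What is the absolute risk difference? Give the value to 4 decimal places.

Reading the table with exposure as columns: a = 292 (Positive FH, case), b = 540 (Positive FH, non-case), c = 563 (Negative FH, case), d = 2356.
Risk in exposed = 292/832 = 0.350962; risk in unexposed = 563/2919 = 0.192874.
Risk difference = 0.350962 − 0.192874 = 0.158087

0.1581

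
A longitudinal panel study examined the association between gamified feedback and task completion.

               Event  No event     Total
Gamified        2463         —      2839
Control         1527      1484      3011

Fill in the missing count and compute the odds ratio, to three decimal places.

The missing cell is in the exposed row: 2839 − 2463 = 376.
So a = 2463, b = 376, c = 1527, d = 1484.
OR = (a·d)/(b·c) = (2463 × 1484) / (376 × 1527) = 3655092 / 574152 = 6.36607

6.366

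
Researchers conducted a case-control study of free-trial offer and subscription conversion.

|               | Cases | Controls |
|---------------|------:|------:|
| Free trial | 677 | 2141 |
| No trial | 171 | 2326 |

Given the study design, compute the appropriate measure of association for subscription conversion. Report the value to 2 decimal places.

Cells: a = 677, b = 2141, c = 171, d = 2326.
This is a case-control study: participants were sampled on outcome status, so risks in the source population cannot be estimated directly — relative risk is not valid here. The odds ratio is the appropriate measure.
OR = (a·d)/(b·c) = (677 × 2326) / (2141 × 171) = 1574702 / 366111 = 4.30116

4.30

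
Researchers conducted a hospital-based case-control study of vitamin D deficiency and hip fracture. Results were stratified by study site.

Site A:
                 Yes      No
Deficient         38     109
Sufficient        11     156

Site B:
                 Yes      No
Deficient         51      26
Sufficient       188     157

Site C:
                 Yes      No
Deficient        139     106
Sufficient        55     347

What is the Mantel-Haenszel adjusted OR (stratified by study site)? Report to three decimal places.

4.604

OR_MH = Σ(aᵢdᵢ/nᵢ) / Σ(bᵢcᵢ/nᵢ), where nᵢ is the stratum total.
Stratum 1 (Site A): n = 314; a·d/n = 38·156/314 = 18.8790; b·c/n = 109·11/314 = 3.8185
Stratum 2 (Site B): n = 422; a·d/n = 51·157/422 = 18.9739; b·c/n = 26·188/422 = 11.5829
Stratum 3 (Site C): n = 647; a·d/n = 139·347/647 = 74.5487; b·c/n = 106·55/647 = 9.0108
OR_MH = (18.8790 + 18.9739 + 74.5487) / (3.8185 + 11.5829 + 9.0108) = 112.4016 / 24.4122 = 4.60432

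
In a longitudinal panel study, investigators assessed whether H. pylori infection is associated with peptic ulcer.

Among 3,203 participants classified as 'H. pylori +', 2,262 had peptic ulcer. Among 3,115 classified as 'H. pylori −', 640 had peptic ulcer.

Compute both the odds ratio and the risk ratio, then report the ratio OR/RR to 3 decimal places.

From the description: a = 2262, b = 941, c = 640, d = 2475.
OR = (2262·2475)/(941·640) = 5598450/602240 = 9.29604
Risk in exposed = 2262/3203 = 0.70621; risk in unexposed = 640/3115 = 0.20546; RR = 3.43727
OR/RR = 9.29604 / 3.43727 = 2.70448
The outcome is not rare, so the OR lies further from 1 than the RR.

2.704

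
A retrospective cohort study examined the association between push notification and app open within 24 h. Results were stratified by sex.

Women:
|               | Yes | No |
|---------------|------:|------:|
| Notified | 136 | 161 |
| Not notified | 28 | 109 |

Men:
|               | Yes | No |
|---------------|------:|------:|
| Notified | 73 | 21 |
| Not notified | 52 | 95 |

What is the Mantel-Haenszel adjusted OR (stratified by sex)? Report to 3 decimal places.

4.219

OR_MH = Σ(aᵢdᵢ/nᵢ) / Σ(bᵢcᵢ/nᵢ), where nᵢ is the stratum total.
Stratum 1 (Women): n = 434; a·d/n = 136·109/434 = 34.1567; b·c/n = 161·28/434 = 10.3871
Stratum 2 (Men): n = 241; a·d/n = 73·95/241 = 28.7759; b·c/n = 21·52/241 = 4.5311
OR_MH = (34.1567 + 28.7759) / (10.3871 + 4.5311) = 62.9326 / 14.9182 = 4.21851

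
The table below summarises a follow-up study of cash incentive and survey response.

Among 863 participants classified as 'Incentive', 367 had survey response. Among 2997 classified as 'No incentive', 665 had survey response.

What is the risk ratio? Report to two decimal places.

From the description: a = 367, b = 496, c = 665, d = 2332.
Risk in exposed = 367/863 = 0.42526; risk in unexposed = 665/2997 = 0.22189.
RR = 0.42526 / 0.22189 = 1.91655
The risk among the exposed is 1.92 times that among the unexposed.

1.92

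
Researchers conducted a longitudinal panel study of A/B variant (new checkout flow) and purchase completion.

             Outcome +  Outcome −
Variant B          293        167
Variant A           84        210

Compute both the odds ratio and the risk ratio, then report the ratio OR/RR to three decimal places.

1.967

Cells: a = 293, b = 167, c = 84, d = 210.
OR = (293·210)/(167·84) = 61530/14028 = 4.38623
Risk in exposed = 293/460 = 0.63696; risk in unexposed = 84/294 = 0.28571; RR = 2.22935
OR/RR = 4.38623 / 2.22935 = 1.96749
The outcome is not rare, so the OR lies further from 1 than the RR.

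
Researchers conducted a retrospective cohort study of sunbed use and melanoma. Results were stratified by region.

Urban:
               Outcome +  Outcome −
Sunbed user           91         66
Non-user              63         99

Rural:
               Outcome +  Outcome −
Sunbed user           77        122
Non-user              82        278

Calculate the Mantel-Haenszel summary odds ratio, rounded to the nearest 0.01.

OR_MH = Σ(aᵢdᵢ/nᵢ) / Σ(bᵢcᵢ/nᵢ), where nᵢ is the stratum total.
Stratum 1 (Urban): n = 319; a·d/n = 91·99/319 = 28.2414; b·c/n = 66·63/319 = 13.0345
Stratum 2 (Rural): n = 559; a·d/n = 77·278/559 = 38.2934; b·c/n = 122·82/559 = 17.8962
OR_MH = (28.2414 + 38.2934) / (13.0345 + 17.8962) = 66.5348 / 30.9307 = 2.15109

2.15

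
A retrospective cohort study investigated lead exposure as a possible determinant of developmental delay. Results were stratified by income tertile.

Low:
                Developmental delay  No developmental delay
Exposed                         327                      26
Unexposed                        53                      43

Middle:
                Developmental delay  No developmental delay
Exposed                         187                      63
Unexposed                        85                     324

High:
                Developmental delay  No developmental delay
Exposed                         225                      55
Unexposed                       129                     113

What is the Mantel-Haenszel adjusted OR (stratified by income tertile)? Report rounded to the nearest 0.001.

OR_MH = Σ(aᵢdᵢ/nᵢ) / Σ(bᵢcᵢ/nᵢ), where nᵢ is the stratum total.
Stratum 1 (Low): n = 449; a·d/n = 327·43/449 = 31.3163; b·c/n = 26·53/449 = 3.0690
Stratum 2 (Middle): n = 659; a·d/n = 187·324/659 = 91.9393; b·c/n = 63·85/659 = 8.1259
Stratum 3 (High): n = 522; a·d/n = 225·113/522 = 48.7069; b·c/n = 55·129/522 = 13.5920
OR_MH = (31.3163 + 91.9393 + 48.7069) / (3.0690 + 8.1259 + 13.5920) = 171.9625 / 24.7869 = 6.93762

6.938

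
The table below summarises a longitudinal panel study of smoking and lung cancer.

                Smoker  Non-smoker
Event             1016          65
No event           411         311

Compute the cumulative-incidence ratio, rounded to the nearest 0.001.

Reading the table with exposure as columns: a = 1016 (Smoker, case), b = 411 (Smoker, non-case), c = 65 (Non-smoker, case), d = 311.
Risk in exposed = 1016/1427 = 0.71198; risk in unexposed = 65/376 = 0.17287.
RR = 0.71198 / 0.17287 = 4.11855
The risk among the exposed is 4.12 times that among the unexposed.

4.119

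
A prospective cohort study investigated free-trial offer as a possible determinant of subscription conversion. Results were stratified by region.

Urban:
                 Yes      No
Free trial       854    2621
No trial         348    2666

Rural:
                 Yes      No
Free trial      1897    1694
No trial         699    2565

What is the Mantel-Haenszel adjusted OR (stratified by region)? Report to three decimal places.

3.386

OR_MH = Σ(aᵢdᵢ/nᵢ) / Σ(bᵢcᵢ/nᵢ), where nᵢ is the stratum total.
Stratum 1 (Urban): n = 6489; a·d/n = 854·2666/6489 = 350.8652; b·c/n = 2621·348/6489 = 140.5622
Stratum 2 (Rural): n = 6855; a·d/n = 1897·2565/6855 = 709.8184; b·c/n = 1694·699/6855 = 172.7361
OR_MH = (350.8652 + 709.8184) / (140.5622 + 172.7361) = 1060.6835 / 313.2983 = 3.38554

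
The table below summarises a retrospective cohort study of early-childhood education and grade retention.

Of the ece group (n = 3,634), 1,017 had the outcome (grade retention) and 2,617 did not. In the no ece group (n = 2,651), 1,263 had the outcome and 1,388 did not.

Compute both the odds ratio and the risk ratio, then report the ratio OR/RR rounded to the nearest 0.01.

0.73

From the description: a = 1017, b = 2617, c = 1263, d = 1388.
OR = (1017·1388)/(2617·1263) = 1411596/3305271 = 0.42707
Risk in exposed = 1017/3634 = 0.27986; risk in unexposed = 1263/2651 = 0.47642; RR = 0.58741
OR/RR = 0.42707 / 0.58741 = 0.72704
The outcome is not rare, so the OR lies further from 1 than the RR.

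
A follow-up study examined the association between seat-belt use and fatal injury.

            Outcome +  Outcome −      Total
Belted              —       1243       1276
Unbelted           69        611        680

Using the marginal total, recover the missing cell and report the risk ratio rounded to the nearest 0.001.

0.255

The missing cell is in the exposed row: 1276 − 1243 = 33.
So a = 33, b = 1243, c = 69, d = 611.
RR = [a/(a+b)] / [c/(c+d)] = (33/1276) / (69/680) = 0.02586/0.10147 = 0.25487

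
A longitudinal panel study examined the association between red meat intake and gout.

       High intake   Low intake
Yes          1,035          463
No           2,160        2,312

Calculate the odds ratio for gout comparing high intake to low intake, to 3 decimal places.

Reading the table with exposure as columns: a = 1035 (High intake, case), b = 2160 (High intake, non-case), c = 463 (Low intake, case), d = 2312.
OR = (a·d)/(b·c) = (1035 × 2312) / (2160 × 463) = 2392920 / 1000080 = 2.39273
The odds of gout are about 2.39 times as high in the high intake group.

2.393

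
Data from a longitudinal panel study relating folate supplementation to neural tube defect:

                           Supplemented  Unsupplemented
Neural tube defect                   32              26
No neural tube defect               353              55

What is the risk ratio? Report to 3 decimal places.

Reading the table with exposure as columns: a = 32 (Supplemented, case), b = 353 (Supplemented, non-case), c = 26 (Unsupplemented, case), d = 55.
Risk in exposed = 32/385 = 0.08312; risk in unexposed = 26/81 = 0.32099.
RR = 0.08312 / 0.32099 = 0.25894
The risk is 74% lower among the exposed than among the unexposed.

0.259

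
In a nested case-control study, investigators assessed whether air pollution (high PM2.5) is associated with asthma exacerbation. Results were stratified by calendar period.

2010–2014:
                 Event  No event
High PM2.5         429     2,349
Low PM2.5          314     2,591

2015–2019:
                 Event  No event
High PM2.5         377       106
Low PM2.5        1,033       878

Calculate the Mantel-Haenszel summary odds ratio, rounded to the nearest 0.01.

OR_MH = Σ(aᵢdᵢ/nᵢ) / Σ(bᵢcᵢ/nᵢ), where nᵢ is the stratum total.
Stratum 1 (2010–2014): n = 5683; a·d/n = 429·2591/5683 = 195.5902; b·c/n = 2349·314/5683 = 129.7881
Stratum 2 (2015–2019): n = 2394; a·d/n = 377·878/2394 = 138.2648; b·c/n = 106·1033/2394 = 45.7385
OR_MH = (195.5902 + 138.2648) / (129.7881 + 45.7385) = 333.8550 / 175.5267 = 1.90202

1.90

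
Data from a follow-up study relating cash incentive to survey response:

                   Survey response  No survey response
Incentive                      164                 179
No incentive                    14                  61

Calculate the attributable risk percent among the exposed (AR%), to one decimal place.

Cells: a = 164, b = 179, c = 14, d = 61.
Risk in exposed = 164/343 = 0.47813; risk in unexposed = 14/75 = 0.18667.
RR = 0.47813/0.18667 = 2.56143
AR% = (RR − 1)/RR × 100 = (2.56143 − 1)/2.56143 × 100 = 60.9593%

61.0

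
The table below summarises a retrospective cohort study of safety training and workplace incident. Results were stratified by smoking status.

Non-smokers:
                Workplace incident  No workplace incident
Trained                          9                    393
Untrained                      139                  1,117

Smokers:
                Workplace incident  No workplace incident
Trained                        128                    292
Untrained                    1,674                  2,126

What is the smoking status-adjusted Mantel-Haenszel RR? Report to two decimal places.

RR_MH = Σ(aᵢ·n₀ᵢ/nᵢ) / Σ(cᵢ·n₁ᵢ/nᵢ), with n₁ᵢ = aᵢ+bᵢ (exposed), n₀ᵢ = cᵢ+dᵢ (unexposed), nᵢ = n₁ᵢ+n₀ᵢ.
Stratum 1 (Non-smokers): n₁ = 402, n₀ = 1256, n = 1658; a·n₀/n = 9·1256/1658 = 6.8179; c·n₁/n = 139·402/1658 = 33.7021
Stratum 2 (Smokers): n₁ = 420, n₀ = 3800, n = 4220; a·n₀/n = 128·3800/4220 = 115.2607; c·n₁/n = 1674·420/4220 = 166.6066
RR_MH = (6.8179 + 115.2607) / (33.7021 + 166.6066) = 122.0785 / 200.3087 = 0.60945

0.61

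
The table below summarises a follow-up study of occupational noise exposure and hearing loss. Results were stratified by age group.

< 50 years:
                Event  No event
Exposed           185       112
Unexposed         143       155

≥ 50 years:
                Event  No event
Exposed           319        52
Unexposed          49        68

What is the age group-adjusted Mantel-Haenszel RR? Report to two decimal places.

1.56

RR_MH = Σ(aᵢ·n₀ᵢ/nᵢ) / Σ(cᵢ·n₁ᵢ/nᵢ), with n₁ᵢ = aᵢ+bᵢ (exposed), n₀ᵢ = cᵢ+dᵢ (unexposed), nᵢ = n₁ᵢ+n₀ᵢ.
Stratum 1 (< 50 years): n₁ = 297, n₀ = 298, n = 595; a·n₀/n = 185·298/595 = 92.6555; c·n₁/n = 143·297/595 = 71.3798
Stratum 2 (≥ 50 years): n₁ = 371, n₀ = 117, n = 488; a·n₀/n = 319·117/488 = 76.4816; c·n₁/n = 49·371/488 = 37.2520
RR_MH = (92.6555 + 76.4816) / (71.3798 + 37.2520) = 169.1370 / 108.6319 = 1.55697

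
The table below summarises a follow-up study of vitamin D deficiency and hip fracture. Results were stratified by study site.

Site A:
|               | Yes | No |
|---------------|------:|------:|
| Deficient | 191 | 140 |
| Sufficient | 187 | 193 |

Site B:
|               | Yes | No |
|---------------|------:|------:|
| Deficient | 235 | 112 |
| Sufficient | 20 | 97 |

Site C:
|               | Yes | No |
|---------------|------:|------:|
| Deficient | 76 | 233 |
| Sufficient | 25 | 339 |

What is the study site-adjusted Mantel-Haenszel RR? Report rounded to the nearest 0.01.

1.78

RR_MH = Σ(aᵢ·n₀ᵢ/nᵢ) / Σ(cᵢ·n₁ᵢ/nᵢ), with n₁ᵢ = aᵢ+bᵢ (exposed), n₀ᵢ = cᵢ+dᵢ (unexposed), nᵢ = n₁ᵢ+n₀ᵢ.
Stratum 1 (Site A): n₁ = 331, n₀ = 380, n = 711; a·n₀/n = 191·380/711 = 102.0816; c·n₁/n = 187·331/711 = 87.0563
Stratum 2 (Site B): n₁ = 347, n₀ = 117, n = 464; a·n₀/n = 235·117/464 = 59.2565; c·n₁/n = 20·347/464 = 14.9569
Stratum 3 (Site C): n₁ = 309, n₀ = 364, n = 673; a·n₀/n = 76·364/673 = 41.1055; c·n₁/n = 25·309/673 = 11.4785
RR_MH = (102.0816 + 59.2565 + 41.1055) / (87.0563 + 14.9569 + 11.4785) = 202.4435 / 113.4916 = 1.78378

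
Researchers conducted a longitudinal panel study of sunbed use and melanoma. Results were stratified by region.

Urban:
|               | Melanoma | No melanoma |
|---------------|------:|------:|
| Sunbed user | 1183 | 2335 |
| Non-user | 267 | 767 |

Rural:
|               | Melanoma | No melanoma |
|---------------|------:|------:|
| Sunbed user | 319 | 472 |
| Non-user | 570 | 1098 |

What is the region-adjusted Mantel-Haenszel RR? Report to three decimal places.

RR_MH = Σ(aᵢ·n₀ᵢ/nᵢ) / Σ(cᵢ·n₁ᵢ/nᵢ), with n₁ᵢ = aᵢ+bᵢ (exposed), n₀ᵢ = cᵢ+dᵢ (unexposed), nᵢ = n₁ᵢ+n₀ᵢ.
Stratum 1 (Urban): n₁ = 3518, n₀ = 1034, n = 4552; a·n₀/n = 1183·1034/4552 = 268.7219; c·n₁/n = 267·3518/4552 = 206.3502
Stratum 2 (Rural): n₁ = 791, n₀ = 1668, n = 2459; a·n₀/n = 319·1668/2459 = 216.3855; c·n₁/n = 570·791/2459 = 183.3550
RR_MH = (268.7219 + 216.3855) / (206.3502 + 183.3550) = 485.1074 / 389.7052 = 1.24481

1.245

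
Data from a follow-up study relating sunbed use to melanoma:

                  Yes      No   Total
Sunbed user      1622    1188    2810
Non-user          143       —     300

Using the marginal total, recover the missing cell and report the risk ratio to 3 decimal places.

The missing cell is in the unexposed row: 300 − 143 = 157.
So a = 1622, b = 1188, c = 143, d = 157.
RR = [a/(a+b)] / [c/(c+d)] = (1622/2810) / (143/300) = 0.57722/0.47667 = 1.21096

1.211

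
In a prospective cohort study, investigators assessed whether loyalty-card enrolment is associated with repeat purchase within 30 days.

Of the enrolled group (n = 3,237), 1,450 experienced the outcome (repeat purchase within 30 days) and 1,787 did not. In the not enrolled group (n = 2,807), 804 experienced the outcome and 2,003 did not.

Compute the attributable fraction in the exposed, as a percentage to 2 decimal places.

From the description: a = 1450, b = 1787, c = 804, d = 2003.
Risk in exposed = 1450/3237 = 0.44795; risk in unexposed = 804/2807 = 0.28643.
RR = 0.44795/0.28643 = 1.56391
AR% = (RR − 1)/RR × 100 = (1.56391 − 1)/1.56391 × 100 = 36.0577%

36.06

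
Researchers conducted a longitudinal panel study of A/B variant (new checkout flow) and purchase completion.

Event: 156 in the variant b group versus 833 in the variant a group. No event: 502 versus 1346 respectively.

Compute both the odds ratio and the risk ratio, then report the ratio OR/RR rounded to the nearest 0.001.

From the description: a = 156, b = 502, c = 833, d = 1346.
OR = (156·1346)/(502·833) = 209976/418166 = 0.50214
Risk in exposed = 156/658 = 0.23708; risk in unexposed = 833/2179 = 0.38229; RR = 0.62017
OR/RR = 0.50214 / 0.62017 = 0.80967
The outcome is not rare, so the OR lies further from 1 than the RR.

0.810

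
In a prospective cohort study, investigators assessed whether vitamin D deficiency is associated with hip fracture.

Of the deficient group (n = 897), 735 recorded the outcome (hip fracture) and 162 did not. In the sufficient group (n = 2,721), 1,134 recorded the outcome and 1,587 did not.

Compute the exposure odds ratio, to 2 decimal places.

From the description: a = 735, b = 162, c = 1134, d = 1587.
OR = (a·d)/(b·c) = (735 × 1587) / (162 × 1134) = 1166445 / 183708 = 6.34945
The odds of hip fracture are about 6.35 times as high in the deficient group.

6.35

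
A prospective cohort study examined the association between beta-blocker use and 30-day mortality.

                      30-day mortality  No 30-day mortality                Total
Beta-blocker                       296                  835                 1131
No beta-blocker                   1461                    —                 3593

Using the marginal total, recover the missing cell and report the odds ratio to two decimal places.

0.52

The missing cell is in the unexposed row: 3593 − 1461 = 2132.
So a = 296, b = 835, c = 1461, d = 2132.
OR = (a·d)/(b·c) = (296 × 2132) / (835 × 1461) = 631072 / 1219935 = 0.51730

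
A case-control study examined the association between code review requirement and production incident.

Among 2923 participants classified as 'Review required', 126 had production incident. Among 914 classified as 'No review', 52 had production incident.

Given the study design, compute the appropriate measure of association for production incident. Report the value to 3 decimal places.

0.747

From the description: a = 126, b = 2797, c = 52, d = 862.
This is a case-control study: participants were sampled on outcome status, so risks in the source population cannot be estimated directly — relative risk is not valid here. The odds ratio is the appropriate measure.
OR = (a·d)/(b·c) = (126 × 862) / (2797 × 52) = 108612 / 145444 = 0.74676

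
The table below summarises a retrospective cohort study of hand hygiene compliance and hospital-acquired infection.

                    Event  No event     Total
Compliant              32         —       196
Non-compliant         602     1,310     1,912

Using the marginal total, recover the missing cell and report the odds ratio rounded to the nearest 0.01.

The missing cell is in the exposed row: 196 − 32 = 164.
So a = 32, b = 164, c = 602, d = 1310.
OR = (a·d)/(b·c) = (32 × 1310) / (164 × 602) = 41920 / 98728 = 0.42460

0.42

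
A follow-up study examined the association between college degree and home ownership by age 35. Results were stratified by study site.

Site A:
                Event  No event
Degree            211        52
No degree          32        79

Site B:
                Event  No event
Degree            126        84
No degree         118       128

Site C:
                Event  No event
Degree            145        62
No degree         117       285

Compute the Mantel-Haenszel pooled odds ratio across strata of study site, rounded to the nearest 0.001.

3.879

OR_MH = Σ(aᵢdᵢ/nᵢ) / Σ(bᵢcᵢ/nᵢ), where nᵢ is the stratum total.
Stratum 1 (Site A): n = 374; a·d/n = 211·79/374 = 44.5695; b·c/n = 52·32/374 = 4.4492
Stratum 2 (Site B): n = 456; a·d/n = 126·128/456 = 35.3684; b·c/n = 84·118/456 = 21.7368
Stratum 3 (Site C): n = 609; a·d/n = 145·285/609 = 67.8571; b·c/n = 62·117/609 = 11.9113
OR_MH = (44.5695 + 35.3684 + 67.8571) / (4.4492 + 21.7368 + 11.9113) = 147.7951 / 38.0974 = 3.87940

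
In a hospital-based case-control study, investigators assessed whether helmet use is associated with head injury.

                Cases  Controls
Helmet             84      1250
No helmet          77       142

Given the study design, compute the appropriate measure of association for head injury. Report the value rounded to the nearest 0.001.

Cells: a = 84, b = 1250, c = 77, d = 142.
This is a hospital-based case-control study: participants were sampled on outcome status, so risks in the source population cannot be estimated directly — relative risk is not valid here. The odds ratio is the appropriate measure.
OR = (a·d)/(b·c) = (84 × 142) / (1250 × 77) = 11928 / 96250 = 0.12393

0.124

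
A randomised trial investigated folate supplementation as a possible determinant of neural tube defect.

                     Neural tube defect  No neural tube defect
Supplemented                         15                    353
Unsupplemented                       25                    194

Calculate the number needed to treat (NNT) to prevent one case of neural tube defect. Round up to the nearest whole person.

Risk in treated group = 15/368 = 0.04076; risk in control = 25/219 = 0.11416.
Absolute risk reduction = 0.11416 − 0.04076 = 0.07339
NNT = 1 / ARR = 1 / 0.07339 = 13.625 → round up → 14

14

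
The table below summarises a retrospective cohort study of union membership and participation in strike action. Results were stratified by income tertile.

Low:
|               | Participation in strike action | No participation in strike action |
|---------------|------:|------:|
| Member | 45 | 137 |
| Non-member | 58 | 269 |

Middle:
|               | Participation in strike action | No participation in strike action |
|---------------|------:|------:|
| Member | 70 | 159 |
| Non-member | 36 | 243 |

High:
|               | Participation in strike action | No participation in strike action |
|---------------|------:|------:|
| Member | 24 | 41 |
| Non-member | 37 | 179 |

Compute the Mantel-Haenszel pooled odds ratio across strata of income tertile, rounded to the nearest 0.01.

2.25

OR_MH = Σ(aᵢdᵢ/nᵢ) / Σ(bᵢcᵢ/nᵢ), where nᵢ is the stratum total.
Stratum 1 (Low): n = 509; a·d/n = 45·269/509 = 23.7819; b·c/n = 137·58/509 = 15.6110
Stratum 2 (Middle): n = 508; a·d/n = 70·243/508 = 33.4843; b·c/n = 159·36/508 = 11.2677
Stratum 3 (High): n = 281; a·d/n = 24·179/281 = 15.2883; b·c/n = 41·37/281 = 5.3986
OR_MH = (23.7819 + 33.4843 + 15.2883) / (15.6110 + 11.2677 + 5.3986) = 72.5544 / 32.2773 = 2.24785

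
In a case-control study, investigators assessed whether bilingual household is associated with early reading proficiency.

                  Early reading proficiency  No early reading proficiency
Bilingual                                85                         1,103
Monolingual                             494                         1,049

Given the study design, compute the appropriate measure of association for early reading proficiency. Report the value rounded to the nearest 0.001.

0.164

Cells: a = 85, b = 1103, c = 494, d = 1049.
This is a case-control study: participants were sampled on outcome status, so risks in the source population cannot be estimated directly — relative risk is not valid here. The odds ratio is the appropriate measure.
OR = (a·d)/(b·c) = (85 × 1049) / (1103 × 494) = 89165 / 544882 = 0.16364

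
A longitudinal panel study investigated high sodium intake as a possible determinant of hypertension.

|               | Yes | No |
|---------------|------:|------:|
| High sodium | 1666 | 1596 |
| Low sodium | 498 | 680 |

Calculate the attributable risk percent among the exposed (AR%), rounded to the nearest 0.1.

Cells: a = 1666, b = 1596, c = 498, d = 680.
Risk in exposed = 1666/3262 = 0.51073; risk in unexposed = 498/1178 = 0.42275.
RR = 0.51073/0.42275 = 1.20811
AR% = (RR − 1)/RR × 100 = (1.20811 − 1)/1.20811 × 100 = 17.2262%

17.2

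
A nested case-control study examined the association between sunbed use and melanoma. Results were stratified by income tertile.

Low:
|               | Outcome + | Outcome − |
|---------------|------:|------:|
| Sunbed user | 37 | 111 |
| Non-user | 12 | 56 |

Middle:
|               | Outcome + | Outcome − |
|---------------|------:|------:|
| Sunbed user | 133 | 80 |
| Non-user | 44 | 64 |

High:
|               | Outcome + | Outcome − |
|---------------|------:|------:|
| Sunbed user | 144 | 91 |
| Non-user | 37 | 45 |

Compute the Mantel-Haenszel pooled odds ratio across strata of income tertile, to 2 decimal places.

2.04

OR_MH = Σ(aᵢdᵢ/nᵢ) / Σ(bᵢcᵢ/nᵢ), where nᵢ is the stratum total.
Stratum 1 (Low): n = 216; a·d/n = 37·56/216 = 9.5926; b·c/n = 111·12/216 = 6.1667
Stratum 2 (Middle): n = 321; a·d/n = 133·64/321 = 26.5171; b·c/n = 80·44/321 = 10.9657
Stratum 3 (High): n = 317; a·d/n = 144·45/317 = 20.4416; b·c/n = 91·37/317 = 10.6215
OR_MH = (9.5926 + 26.5171 + 20.4416) / (6.1667 + 10.9657 + 10.6215) = 56.5514 / 27.7538 = 2.03760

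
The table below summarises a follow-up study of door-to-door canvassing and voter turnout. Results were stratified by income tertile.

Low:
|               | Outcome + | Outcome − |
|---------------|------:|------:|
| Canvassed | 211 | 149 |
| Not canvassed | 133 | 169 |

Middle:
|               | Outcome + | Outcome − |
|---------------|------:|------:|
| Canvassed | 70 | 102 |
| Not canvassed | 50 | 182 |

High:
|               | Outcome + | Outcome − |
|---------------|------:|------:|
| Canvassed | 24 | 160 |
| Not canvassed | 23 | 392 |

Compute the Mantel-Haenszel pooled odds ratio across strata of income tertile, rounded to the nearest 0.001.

2.076

OR_MH = Σ(aᵢdᵢ/nᵢ) / Σ(bᵢcᵢ/nᵢ), where nᵢ is the stratum total.
Stratum 1 (Low): n = 662; a·d/n = 211·169/662 = 53.8656; b·c/n = 149·133/662 = 29.9350
Stratum 2 (Middle): n = 404; a·d/n = 70·182/404 = 31.5347; b·c/n = 102·50/404 = 12.6238
Stratum 3 (High): n = 599; a·d/n = 24·392/599 = 15.7062; b·c/n = 160·23/599 = 6.1436
OR_MH = (53.8656 + 31.5347 + 15.7062) / (29.9350 + 12.6238 + 6.1436) = 101.1064 / 48.7024 = 2.07601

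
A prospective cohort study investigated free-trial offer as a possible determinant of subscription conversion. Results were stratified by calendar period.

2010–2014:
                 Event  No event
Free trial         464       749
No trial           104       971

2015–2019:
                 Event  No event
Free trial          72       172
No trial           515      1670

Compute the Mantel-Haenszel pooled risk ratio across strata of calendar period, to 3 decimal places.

2.646

RR_MH = Σ(aᵢ·n₀ᵢ/nᵢ) / Σ(cᵢ·n₁ᵢ/nᵢ), with n₁ᵢ = aᵢ+bᵢ (exposed), n₀ᵢ = cᵢ+dᵢ (unexposed), nᵢ = n₁ᵢ+n₀ᵢ.
Stratum 1 (2010–2014): n₁ = 1213, n₀ = 1075, n = 2288; a·n₀/n = 464·1075/2288 = 218.0070; c·n₁/n = 104·1213/2288 = 55.1364
Stratum 2 (2015–2019): n₁ = 244, n₀ = 2185, n = 2429; a·n₀/n = 72·2185/2429 = 64.7674; c·n₁/n = 515·244/2429 = 51.7332
RR_MH = (218.0070 + 64.7674) / (55.1364 + 51.7332) = 282.7744 / 106.8696 = 2.64598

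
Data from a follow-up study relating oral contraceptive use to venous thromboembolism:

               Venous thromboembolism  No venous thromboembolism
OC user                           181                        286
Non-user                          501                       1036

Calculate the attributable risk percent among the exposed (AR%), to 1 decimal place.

Cells: a = 181, b = 286, c = 501, d = 1036.
Risk in exposed = 181/467 = 0.38758; risk in unexposed = 501/1537 = 0.32596.
RR = 0.38758/0.32596 = 1.18904
AR% = (RR − 1)/RR × 100 = (1.18904 − 1)/1.18904 × 100 = 15.8988%

15.9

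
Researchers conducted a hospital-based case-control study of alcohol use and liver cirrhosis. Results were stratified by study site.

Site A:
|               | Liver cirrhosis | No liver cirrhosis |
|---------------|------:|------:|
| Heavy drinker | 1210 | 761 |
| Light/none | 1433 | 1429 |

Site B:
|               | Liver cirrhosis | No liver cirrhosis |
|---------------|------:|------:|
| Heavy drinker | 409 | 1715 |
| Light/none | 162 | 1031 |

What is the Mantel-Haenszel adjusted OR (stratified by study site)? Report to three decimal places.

OR_MH = Σ(aᵢdᵢ/nᵢ) / Σ(bᵢcᵢ/nᵢ), where nᵢ is the stratum total.
Stratum 1 (Site A): n = 4833; a·d/n = 1210·1429/4833 = 357.7674; b·c/n = 761·1433/4833 = 225.6389
Stratum 2 (Site B): n = 3317; a·d/n = 409·1031/3317 = 127.1266; b·c/n = 1715·162/3317 = 83.7594
OR_MH = (357.7674 + 127.1266) / (225.6389 + 83.7594) = 484.8941 / 309.3984 = 1.56722

1.567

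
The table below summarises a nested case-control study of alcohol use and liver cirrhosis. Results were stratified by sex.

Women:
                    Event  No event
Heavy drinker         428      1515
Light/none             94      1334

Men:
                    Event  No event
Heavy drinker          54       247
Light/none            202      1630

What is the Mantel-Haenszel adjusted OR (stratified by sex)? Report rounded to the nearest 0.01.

OR_MH = Σ(aᵢdᵢ/nᵢ) / Σ(bᵢcᵢ/nᵢ), where nᵢ is the stratum total.
Stratum 1 (Women): n = 3371; a·d/n = 428·1334/3371 = 169.3717; b·c/n = 1515·94/3371 = 42.2456
Stratum 2 (Men): n = 2133; a·d/n = 54·1630/2133 = 41.2658; b·c/n = 247·202/2133 = 23.3915
OR_MH = (169.3717 + 41.2658) / (42.2456 + 23.3915) = 210.6375 / 65.6371 = 3.20912

3.21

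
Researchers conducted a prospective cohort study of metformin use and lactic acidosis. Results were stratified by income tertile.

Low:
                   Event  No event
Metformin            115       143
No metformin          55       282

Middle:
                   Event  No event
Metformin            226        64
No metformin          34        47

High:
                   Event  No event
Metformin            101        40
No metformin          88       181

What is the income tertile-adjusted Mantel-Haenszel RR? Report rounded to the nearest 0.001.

RR_MH = Σ(aᵢ·n₀ᵢ/nᵢ) / Σ(cᵢ·n₁ᵢ/nᵢ), with n₁ᵢ = aᵢ+bᵢ (exposed), n₀ᵢ = cᵢ+dᵢ (unexposed), nᵢ = n₁ᵢ+n₀ᵢ.
Stratum 1 (Low): n₁ = 258, n₀ = 337, n = 595; a·n₀/n = 115·337/595 = 65.1345; c·n₁/n = 55·258/595 = 23.8487
Stratum 2 (Middle): n₁ = 290, n₀ = 81, n = 371; a·n₀/n = 226·81/371 = 49.3423; c·n₁/n = 34·290/371 = 26.5768
Stratum 3 (High): n₁ = 141, n₀ = 269, n = 410; a·n₀/n = 101·269/410 = 66.2659; c·n₁/n = 88·141/410 = 30.2634
RR_MH = (65.1345 + 49.3423 + 66.2659) / (23.8487 + 26.5768 + 30.2634) = 180.7426 / 80.6890 = 2.23999

2.240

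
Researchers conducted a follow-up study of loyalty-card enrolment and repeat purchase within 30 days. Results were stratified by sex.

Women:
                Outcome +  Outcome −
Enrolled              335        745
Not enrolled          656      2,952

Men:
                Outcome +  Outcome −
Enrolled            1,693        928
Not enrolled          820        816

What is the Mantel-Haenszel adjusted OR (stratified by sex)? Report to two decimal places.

OR_MH = Σ(aᵢdᵢ/nᵢ) / Σ(bᵢcᵢ/nᵢ), where nᵢ is the stratum total.
Stratum 1 (Women): n = 4688; a·d/n = 335·2952/4688 = 210.9471; b·c/n = 745·656/4688 = 104.2491
Stratum 2 (Men): n = 4257; a·d/n = 1693·816/4257 = 324.5215; b·c/n = 928·820/4257 = 178.7550
OR_MH = (210.9471 + 324.5215) / (104.2491 + 178.7550) = 535.4686 / 283.0041 = 1.89209

1.89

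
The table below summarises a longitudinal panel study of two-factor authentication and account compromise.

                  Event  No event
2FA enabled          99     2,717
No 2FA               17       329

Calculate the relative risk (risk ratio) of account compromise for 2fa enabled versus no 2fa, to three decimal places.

0.716

Cells: a = 99, b = 2717, c = 17, d = 329.
Risk in exposed = 99/2816 = 0.03516; risk in unexposed = 17/346 = 0.04913.
RR = 0.03516 / 0.04913 = 0.71553
The risk is 28% lower among the exposed than among the unexposed.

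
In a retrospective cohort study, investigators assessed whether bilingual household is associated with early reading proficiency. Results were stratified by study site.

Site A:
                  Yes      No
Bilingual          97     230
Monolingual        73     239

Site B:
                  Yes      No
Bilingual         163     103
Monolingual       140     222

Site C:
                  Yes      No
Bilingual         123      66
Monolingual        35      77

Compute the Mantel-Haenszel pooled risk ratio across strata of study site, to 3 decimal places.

1.577

RR_MH = Σ(aᵢ·n₀ᵢ/nᵢ) / Σ(cᵢ·n₁ᵢ/nᵢ), with n₁ᵢ = aᵢ+bᵢ (exposed), n₀ᵢ = cᵢ+dᵢ (unexposed), nᵢ = n₁ᵢ+n₀ᵢ.
Stratum 1 (Site A): n₁ = 327, n₀ = 312, n = 639; a·n₀/n = 97·312/639 = 47.3615; c·n₁/n = 73·327/639 = 37.3568
Stratum 2 (Site B): n₁ = 266, n₀ = 362, n = 628; a·n₀/n = 163·362/628 = 93.9586; c·n₁/n = 140·266/628 = 59.2994
Stratum 3 (Site C): n₁ = 189, n₀ = 112, n = 301; a·n₀/n = 123·112/301 = 45.7674; c·n₁/n = 35·189/301 = 21.9767
RR_MH = (47.3615 + 93.9586 + 45.7674) / (37.3568 + 59.2994 + 21.9767) = 187.0875 / 118.6329 = 1.57703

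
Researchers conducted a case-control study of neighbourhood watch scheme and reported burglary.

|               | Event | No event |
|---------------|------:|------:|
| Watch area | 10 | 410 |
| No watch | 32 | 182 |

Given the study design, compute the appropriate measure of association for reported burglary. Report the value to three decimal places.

Cells: a = 10, b = 410, c = 32, d = 182.
This is a case-control study: participants were sampled on outcome status, so risks in the source population cannot be estimated directly — relative risk is not valid here. The odds ratio is the appropriate measure.
OR = (a·d)/(b·c) = (10 × 182) / (410 × 32) = 1820 / 13120 = 0.13872

0.139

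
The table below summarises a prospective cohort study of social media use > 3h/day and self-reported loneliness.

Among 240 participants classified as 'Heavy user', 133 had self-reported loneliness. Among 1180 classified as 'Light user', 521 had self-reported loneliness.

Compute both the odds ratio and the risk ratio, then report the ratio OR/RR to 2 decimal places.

1.25

From the description: a = 133, b = 107, c = 521, d = 659.
OR = (133·659)/(107·521) = 87647/55747 = 1.57223
Risk in exposed = 133/240 = 0.55417; risk in unexposed = 521/1180 = 0.44153; RR = 1.25512
OR/RR = 1.57223 / 1.25512 = 1.25265
The outcome is not rare, so the OR lies further from 1 than the RR.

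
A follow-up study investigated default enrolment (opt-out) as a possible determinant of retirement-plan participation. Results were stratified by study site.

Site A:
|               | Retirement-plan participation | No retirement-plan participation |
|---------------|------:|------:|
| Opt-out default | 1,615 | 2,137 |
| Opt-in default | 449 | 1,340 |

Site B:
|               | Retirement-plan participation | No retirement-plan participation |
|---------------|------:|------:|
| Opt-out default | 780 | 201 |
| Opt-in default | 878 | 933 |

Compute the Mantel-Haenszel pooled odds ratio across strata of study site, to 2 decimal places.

2.76

OR_MH = Σ(aᵢdᵢ/nᵢ) / Σ(bᵢcᵢ/nᵢ), where nᵢ is the stratum total.
Stratum 1 (Site A): n = 5541; a·d/n = 1615·1340/5541 = 390.5613; b·c/n = 2137·449/5541 = 173.1660
Stratum 2 (Site B): n = 2792; a·d/n = 780·933/2792 = 260.6519; b·c/n = 201·878/2792 = 63.2085
OR_MH = (390.5613 + 260.6519) / (173.1660 + 63.2085) = 651.2131 / 236.3745 = 2.75501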